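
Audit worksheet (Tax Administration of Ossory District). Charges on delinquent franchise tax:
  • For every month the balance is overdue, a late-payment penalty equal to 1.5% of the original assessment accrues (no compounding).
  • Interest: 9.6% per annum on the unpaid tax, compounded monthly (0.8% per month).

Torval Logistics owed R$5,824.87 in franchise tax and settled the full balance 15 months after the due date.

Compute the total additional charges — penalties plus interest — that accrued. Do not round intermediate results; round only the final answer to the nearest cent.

Late-payment penalty: 15 × 1.5% × R$5,824.87 = R$1,310.60…
Interest: R$5,824.87 × ((1 + 0.008)^15 − 1) = R$5,824.87 × 0.1269587… = R$739.5176…
Penalties + interest = R$1,310.5958… + R$739.5176… = R$2,050.11

R$2,050.11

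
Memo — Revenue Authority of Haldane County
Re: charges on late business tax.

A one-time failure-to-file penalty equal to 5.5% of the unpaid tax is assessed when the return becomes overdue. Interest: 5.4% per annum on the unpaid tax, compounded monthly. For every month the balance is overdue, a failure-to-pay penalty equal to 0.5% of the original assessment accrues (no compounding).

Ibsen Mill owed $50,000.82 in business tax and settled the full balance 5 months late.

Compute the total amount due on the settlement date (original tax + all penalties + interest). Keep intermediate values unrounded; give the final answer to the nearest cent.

$55,136.07

Failure-to-file penalty: 5.5% × $50,000.82 = $2,750.05…
Failure-to-pay penalty: 5 × 0.5% × $50,000.82 = $1,250.02…
Interest (5.4%/yr ÷ 12 = 0.45%/month): $50,000.82 × ((1 + 0.0045)^5 − 1) = $1,135.1893…
Total = $50,000.82 + $4,000.0656 + $1,135.1893… = $55,136.07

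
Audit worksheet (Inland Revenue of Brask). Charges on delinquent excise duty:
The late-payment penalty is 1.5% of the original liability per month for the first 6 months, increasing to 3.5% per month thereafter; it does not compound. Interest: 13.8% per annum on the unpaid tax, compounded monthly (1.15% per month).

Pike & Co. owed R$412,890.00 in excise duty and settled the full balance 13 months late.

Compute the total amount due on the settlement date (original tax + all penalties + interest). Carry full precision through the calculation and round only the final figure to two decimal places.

Penalty, months 1–6: 6 × 1.5% × R$412,890.00 = R$37,160.10
Penalty, months 7–13: 7 × 3.5% × R$412,890.00 = R$101,158.05
Interest: R$412,890.00 × ((1 + 0.0115)^13 − 1) = R$412,890.00 × 0.1602632… = R$66,171.0886…
Total = R$412,890.00 + R$138,318.1500 + R$66,171.0886… = R$617,379.24

R$617,379.24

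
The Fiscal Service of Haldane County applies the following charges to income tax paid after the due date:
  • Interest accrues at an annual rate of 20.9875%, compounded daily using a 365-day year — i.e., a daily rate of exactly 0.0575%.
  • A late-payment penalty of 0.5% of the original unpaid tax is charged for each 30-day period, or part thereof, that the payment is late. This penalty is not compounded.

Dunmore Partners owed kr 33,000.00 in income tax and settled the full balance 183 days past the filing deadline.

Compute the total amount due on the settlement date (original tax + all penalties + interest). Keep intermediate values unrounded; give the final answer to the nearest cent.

kr 37,815.59

Penalty periods: ⌈183/30⌉ = 7; penalty = 7 × 0.5% × kr 33,000.00 = kr 1,155.00
Interest: kr 33,000.00 × ((1 + 0.000575)^183 − 1) = kr 33,000.00 × 0.11092695… = kr 3,660.5894…
Total = kr 33,000.00 + kr 1,155.0000 + kr 3,660.5894… = kr 37,815.59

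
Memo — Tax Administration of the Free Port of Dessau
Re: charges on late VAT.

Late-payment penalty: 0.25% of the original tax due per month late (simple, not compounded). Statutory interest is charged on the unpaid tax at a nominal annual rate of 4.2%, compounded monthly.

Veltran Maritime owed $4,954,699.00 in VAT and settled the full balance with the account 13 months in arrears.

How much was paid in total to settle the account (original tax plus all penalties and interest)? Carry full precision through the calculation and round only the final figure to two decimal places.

$5,345,961.03

Late-payment penalty = 0.25% × $4,954,699.00 × 13 mo = $161,027.72…
Interest (4.2%/yr ÷ 12 = 0.35%/month): $4,954,699.00 × ((1 + 0.0035)^13 − 1) = $230,234.3101…
Total = $4,954,699.00 + $161,027.7175 + $230,234.3101… = $5,345,961.03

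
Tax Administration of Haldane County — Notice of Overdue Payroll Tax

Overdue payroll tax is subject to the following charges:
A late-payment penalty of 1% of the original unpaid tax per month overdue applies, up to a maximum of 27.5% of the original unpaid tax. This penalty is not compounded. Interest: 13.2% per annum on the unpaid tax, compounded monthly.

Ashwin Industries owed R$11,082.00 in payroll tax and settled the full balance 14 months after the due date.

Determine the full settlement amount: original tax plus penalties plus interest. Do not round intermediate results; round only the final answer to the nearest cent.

Penalty: 14 × 1% × R$11,082.00 = R$1,551.48 (below the 27.5% cap of R$3,047.55)
Interest (13.2%/yr ÷ 12 = 1.1%/month): R$11,082.00 × ((1 + 0.011)^14 − 1) = R$1,834.1870…
Total = R$11,082.00 + R$1,551.4800 + R$1,834.1870… = R$14,467.67

R$14,467.67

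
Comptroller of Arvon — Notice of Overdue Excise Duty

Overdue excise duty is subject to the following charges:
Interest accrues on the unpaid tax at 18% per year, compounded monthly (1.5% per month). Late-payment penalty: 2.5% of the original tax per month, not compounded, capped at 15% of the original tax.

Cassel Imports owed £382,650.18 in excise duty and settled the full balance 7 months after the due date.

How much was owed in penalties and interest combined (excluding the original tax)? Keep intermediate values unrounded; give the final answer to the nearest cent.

Penalty (uncapped): 7 × 2.5% × £382,650.18 = £66,963.78…; cap = 15% × £382,650.18 = £57,397.53… → penalty = £57,397.53…
Interest: £382,650.18 × ((1 + 0.015)^7 − 1) = £382,650.18 × 0.1098449… = £42,032.1757…
Penalties + interest = £57,397.5270 + £42,032.1757… = £99,429.70

£99,429.70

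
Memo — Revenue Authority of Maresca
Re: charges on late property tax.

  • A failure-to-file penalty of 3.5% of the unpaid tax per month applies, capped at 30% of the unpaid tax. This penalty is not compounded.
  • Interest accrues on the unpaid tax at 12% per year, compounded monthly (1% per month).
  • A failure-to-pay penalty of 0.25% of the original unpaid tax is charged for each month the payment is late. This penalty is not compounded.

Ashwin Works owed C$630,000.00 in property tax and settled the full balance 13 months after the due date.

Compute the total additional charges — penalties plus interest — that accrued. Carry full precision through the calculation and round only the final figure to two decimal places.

Failure-to-file: 13 × 3.5% × C$630,000.00 = C$286,650.00, capped at 30% × C$630,000.00 = C$189,000.00
Failure-to-pay penalty = 0.25% × C$630,000.00 × 13 mo = C$20,475.00
Interest: C$630,000.00 × ((1 + 0.01)^13 − 1) = C$630,000.00 × 0.1380933… = C$86,998.7667…
Penalties + interest = C$209,475.0000 + C$86,998.7667… = C$296,473.77

C$296,473.77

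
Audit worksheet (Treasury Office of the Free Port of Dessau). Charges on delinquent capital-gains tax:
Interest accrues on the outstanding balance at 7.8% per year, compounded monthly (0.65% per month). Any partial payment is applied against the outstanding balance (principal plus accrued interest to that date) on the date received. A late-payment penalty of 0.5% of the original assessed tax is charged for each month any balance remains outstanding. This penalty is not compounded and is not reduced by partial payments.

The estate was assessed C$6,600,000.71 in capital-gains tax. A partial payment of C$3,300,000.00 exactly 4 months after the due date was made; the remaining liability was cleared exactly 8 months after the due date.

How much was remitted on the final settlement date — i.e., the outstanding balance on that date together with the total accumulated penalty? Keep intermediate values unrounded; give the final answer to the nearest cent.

C$3,828,470.73

Balance at month 4: C$6,600,000.7100 × (1 + 0.0065)^4 = C$6,773,281.0905…
After C$3,300,000.00 payment: C$6,773,281.0905… − C$3,300,000.00 = C$3,473,281.0905…
Balance at month 8: C$3,473,281.0905… × (1 + 0.0065)^4 = C$3,564,470.6972…
Penalty: 8 × 0.5% × C$6,600,000.71 = C$264,000.03…
Final settlement = outstanding balance + penalty = C$3,564,470.6972… + C$264,000.03… = C$3,828,470.73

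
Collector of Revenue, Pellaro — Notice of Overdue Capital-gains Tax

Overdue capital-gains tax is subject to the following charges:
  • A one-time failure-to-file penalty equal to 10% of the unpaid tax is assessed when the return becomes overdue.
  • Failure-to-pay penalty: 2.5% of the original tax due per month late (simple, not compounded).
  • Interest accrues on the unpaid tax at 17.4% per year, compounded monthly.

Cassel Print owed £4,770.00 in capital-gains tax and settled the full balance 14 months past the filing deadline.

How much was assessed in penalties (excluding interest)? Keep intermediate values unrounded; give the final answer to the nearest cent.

£2,146.50

Failure-to-file penalty: 10% × £4,770.00 = £477.00
Failure-to-pay penalty = 2.5% × £4,770.00 × 14 mo = £1,669.50
Total penalty = £477.00 + £1,669.50 = £2,146.50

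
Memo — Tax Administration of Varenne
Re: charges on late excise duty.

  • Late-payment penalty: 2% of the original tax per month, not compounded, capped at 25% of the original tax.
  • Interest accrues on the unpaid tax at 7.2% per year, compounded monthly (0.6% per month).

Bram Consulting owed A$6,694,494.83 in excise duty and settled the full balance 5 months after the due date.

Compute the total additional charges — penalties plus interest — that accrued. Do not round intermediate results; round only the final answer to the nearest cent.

Penalty: 5 × 2% × A$6,694,494.83 = A$669,449.48… (below the 25% cap of A$1,673,623.71…)
Interest: A$6,694,494.83 × ((1 + 0.006)^5 − 1) = A$6,694,494.83 × 0.0303622… = A$203,259.3666…
Penalties + interest = A$669,449.4830 + A$203,259.3666… = A$872,708.85

A$872,708.85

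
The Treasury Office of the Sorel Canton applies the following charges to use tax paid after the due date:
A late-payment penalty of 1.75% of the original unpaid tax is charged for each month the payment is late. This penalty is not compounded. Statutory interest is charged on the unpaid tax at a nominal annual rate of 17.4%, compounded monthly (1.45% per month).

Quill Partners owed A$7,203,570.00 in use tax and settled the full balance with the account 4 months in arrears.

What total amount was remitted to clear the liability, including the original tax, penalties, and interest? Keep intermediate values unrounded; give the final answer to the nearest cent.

Late-payment penalty = 1.75% × A$7,203,570.00 × 4 mo = A$504,249.90
Interest: A$7,203,570.00 × ((1 + 0.0145)^4 − 1) = A$7,203,570.00 × 0.0592737… = A$426,982.5259…
Total = A$7,203,570.00 + A$504,249.9000 + A$426,982.5259… = A$8,134,802.43

A$8,134,802.43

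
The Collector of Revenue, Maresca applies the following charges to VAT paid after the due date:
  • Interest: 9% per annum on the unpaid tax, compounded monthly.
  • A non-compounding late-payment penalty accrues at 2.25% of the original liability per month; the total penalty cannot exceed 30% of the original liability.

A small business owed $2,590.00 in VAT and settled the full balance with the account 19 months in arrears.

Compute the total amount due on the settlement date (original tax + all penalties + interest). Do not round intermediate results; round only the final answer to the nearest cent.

$3,762.08

Penalty (uncapped): 19 × 2.25% × $2,590.00 = $1,107.23…; cap = 30% × $2,590.00 = $777.00 → penalty = $777.00
Interest (9%/yr ÷ 12 = 0.75%/month): $2,590.00 × ((1 + 0.0075)^19 − 1) = $395.0788…
Total = $2,590.00 + $777.0000 + $395.0788… = $3,762.08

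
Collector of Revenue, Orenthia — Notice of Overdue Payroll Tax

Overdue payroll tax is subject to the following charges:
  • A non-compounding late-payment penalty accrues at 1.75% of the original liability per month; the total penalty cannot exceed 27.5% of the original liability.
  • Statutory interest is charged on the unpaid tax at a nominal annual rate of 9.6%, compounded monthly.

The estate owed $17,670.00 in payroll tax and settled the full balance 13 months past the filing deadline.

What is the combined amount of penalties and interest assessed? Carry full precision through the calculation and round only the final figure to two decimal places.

Penalty: 13 × 1.75% × $17,670.00 = $4,019.93… (below the 27.5% cap of $4,859.25)
Interest (9.6%/yr ÷ 12 = 0.8%/month): $17,670.00 × ((1 + 0.008)^13 − 1) = $1,928.5286…
Penalties + interest = $4,019.9250 + $1,928.5286… = $5,948.45

$5,948.45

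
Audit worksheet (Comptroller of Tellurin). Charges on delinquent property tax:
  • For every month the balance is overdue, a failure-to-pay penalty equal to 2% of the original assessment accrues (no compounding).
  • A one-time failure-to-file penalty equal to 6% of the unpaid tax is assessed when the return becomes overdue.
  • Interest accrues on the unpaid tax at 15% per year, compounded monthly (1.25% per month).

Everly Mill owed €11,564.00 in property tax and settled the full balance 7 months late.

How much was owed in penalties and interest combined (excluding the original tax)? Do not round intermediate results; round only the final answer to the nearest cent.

€3,363.39

Failure-to-file penalty: 6% × €11,564.00 = €693.84
Failure-to-pay penalty = 2% × €11,564.00 × 7 mo = €1,618.96
Interest: €11,564.00 × ((1 + 0.0125)^7 − 1) = €11,564.00 × 0.0908505… = €1,050.5948…
Penalties + interest = €2,312.8000 + €1,050.5948… = €3,363.39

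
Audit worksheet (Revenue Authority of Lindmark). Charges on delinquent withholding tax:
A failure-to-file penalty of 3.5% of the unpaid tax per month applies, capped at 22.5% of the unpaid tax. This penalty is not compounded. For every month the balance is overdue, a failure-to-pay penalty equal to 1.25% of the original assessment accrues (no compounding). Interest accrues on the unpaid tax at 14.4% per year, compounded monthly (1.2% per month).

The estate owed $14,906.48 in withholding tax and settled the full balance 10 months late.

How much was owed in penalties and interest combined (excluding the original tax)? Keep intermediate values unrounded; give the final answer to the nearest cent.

Failure-to-file: 10 × 3.5% × $14,906.48 = $5,217.27…, capped at 22.5% × $14,906.48 = $3,353.96…
Failure-to-pay penalty = 1.25% × $14,906.48 × 10 mo = $1,863.31
Interest: $14,906.48 × ((1 + 0.012)^10 − 1) = $14,906.48 × 0.1266918… = $1,888.5285…
Penalties + interest = $5,217.2680 + $1,888.5285… = $7,105.80

$7,105.80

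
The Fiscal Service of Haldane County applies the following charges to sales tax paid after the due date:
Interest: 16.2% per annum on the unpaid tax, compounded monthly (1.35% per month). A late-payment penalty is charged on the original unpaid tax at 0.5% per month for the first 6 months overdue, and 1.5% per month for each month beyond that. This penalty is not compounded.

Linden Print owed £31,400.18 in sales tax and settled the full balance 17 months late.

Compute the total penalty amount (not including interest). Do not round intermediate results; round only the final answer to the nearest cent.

£6,123.04

Penalty, months 1–6: 6 × 0.5% × £31,400.18 = £942.01…
Penalty, months 7–17: 11 × 1.5% × £31,400.18 = £5,181.03…
Total penalty = £942.01… + £5,181.03… = £6,123.04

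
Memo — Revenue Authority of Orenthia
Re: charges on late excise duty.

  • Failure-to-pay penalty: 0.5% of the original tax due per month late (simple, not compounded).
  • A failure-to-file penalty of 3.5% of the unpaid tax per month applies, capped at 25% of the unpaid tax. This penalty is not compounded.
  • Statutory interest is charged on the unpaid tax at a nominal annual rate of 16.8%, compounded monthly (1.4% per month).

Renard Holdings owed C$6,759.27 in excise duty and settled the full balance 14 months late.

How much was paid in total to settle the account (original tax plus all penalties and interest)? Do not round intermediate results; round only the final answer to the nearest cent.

C$10,374.63

Failure-to-file: 14 × 3.5% × C$6,759.27 = C$3,312.04…, capped at 25% × C$6,759.27 = C$1,689.82…
Failure-to-pay penalty: 14 × 0.5% × C$6,759.27 = C$473.15…
Interest: C$6,759.27 × ((1 + 0.014)^14 − 1) = C$6,759.27 × 0.2148744… = C$1,452.3939…
Total = C$6,759.27 + C$2,162.9664 + C$1,452.3939… = C$10,374.63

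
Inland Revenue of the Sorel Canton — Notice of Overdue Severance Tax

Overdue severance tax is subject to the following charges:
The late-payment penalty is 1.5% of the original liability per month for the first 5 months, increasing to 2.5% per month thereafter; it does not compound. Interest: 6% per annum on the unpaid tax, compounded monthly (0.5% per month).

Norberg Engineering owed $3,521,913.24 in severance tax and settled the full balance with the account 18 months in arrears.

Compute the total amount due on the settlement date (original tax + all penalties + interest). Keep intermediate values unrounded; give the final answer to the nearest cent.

Penalty, months 1–5: 5 × 1.5% × $3,521,913.24 = $264,143.49…
Penalty, months 6–18: 13 × 2.5% × $3,521,913.24 = $1,144,621.80…
Interest: $3,521,913.24 × ((1 + 0.005)^18 − 1) = $3,521,913.24 × 0.0939289… = $330,809.5759…
Total = $3,521,913.24 + $1,408,765.2960 + $330,809.5759… = $5,261,488.11

$5,261,488.11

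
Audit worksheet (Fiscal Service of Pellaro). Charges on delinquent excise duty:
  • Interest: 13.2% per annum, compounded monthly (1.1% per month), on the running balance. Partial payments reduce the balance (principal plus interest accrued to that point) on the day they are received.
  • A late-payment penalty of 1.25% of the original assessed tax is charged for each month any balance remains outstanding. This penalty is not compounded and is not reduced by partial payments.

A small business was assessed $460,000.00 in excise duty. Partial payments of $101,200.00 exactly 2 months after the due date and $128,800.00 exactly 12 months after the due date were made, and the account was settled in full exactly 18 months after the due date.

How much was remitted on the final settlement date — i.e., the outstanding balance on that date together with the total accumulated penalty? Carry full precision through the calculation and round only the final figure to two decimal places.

Balance at month 2: $460,000.0000 × (1 + 0.011)^2 = $470,175.6600
After $101,200.00 payment: $470,175.6600 − $101,200.00 = $368,975.6600
Balance at month 12: $368,975.6600 × (1 + 0.011)^10 = $411,632.1374…
After $128,800.00 payment: $411,632.1374… − $128,800.00 = $282,832.1374…
Balance at month 18: $282,832.1374… × (1 + 0.011)^6 = $302,019.9902…
Penalty: 18 × 1.25% × $460,000.00 = $103,500.00
Final settlement = outstanding balance + penalty = $302,019.9902… + $103,500.00 = $405,519.99

$405,519.99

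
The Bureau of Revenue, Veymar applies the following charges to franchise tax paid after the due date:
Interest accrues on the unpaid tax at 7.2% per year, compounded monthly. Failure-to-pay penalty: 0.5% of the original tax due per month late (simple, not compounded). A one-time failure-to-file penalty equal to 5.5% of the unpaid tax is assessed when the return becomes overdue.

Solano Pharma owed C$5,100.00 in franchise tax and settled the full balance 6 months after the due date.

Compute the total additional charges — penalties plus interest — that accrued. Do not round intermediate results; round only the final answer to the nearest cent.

C$619.88

Failure-to-file penalty: 5.5% × C$5,100.00 = C$280.50
Failure-to-pay penalty = 0.5% × C$5,100.00 × 6 mo = C$153.00
Interest (7.2%/yr ÷ 12 = 0.6%/month): C$5,100.00 × ((1 + 0.006)^6 − 1) = C$186.3761…
Penalties + interest = C$433.5000 + C$186.3761… = C$619.88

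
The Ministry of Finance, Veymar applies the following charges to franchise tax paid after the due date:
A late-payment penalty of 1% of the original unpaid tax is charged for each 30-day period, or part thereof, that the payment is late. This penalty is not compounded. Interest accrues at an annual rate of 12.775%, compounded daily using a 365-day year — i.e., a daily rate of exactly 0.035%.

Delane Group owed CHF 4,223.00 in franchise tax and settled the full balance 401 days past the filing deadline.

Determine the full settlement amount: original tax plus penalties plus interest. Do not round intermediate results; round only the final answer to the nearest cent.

Penalty periods: ⌈401/30⌉ = 14; penalty = 14 × 1% × CHF 4,223.00 = CHF 591.22
Interest: CHF 4,223.00 × ((1 + 0.00035)^401 − 1) = CHF 4,223.00 × 0.15064821… = CHF 636.1874…
Total = CHF 4,223.00 + CHF 591.2200 + CHF 636.1874… = CHF 5,450.41

CHF 5,450.41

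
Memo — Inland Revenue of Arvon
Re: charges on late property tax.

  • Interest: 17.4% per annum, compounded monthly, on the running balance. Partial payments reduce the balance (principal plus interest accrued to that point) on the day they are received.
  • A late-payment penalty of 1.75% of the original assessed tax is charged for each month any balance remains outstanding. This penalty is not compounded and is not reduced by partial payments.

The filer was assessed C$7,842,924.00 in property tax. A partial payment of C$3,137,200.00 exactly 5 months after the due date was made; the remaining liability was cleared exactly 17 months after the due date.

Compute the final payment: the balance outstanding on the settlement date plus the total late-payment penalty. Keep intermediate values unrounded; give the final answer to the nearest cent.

Monthly rate = 17.4% ÷ 12 = 1.45%
Balance at month 5: C$7,842,924.0000 × (1 + 0.0145)^5 = C$8,428,266.5776…
After C$3,137,200.00 payment: C$8,428,266.5776… − C$3,137,200.00 = C$5,291,066.5776…
Balance at month 17: C$5,291,066.5776… × (1 + 0.0145)^12 = C$6,288,800.8611…
Penalty: 17 × 1.75% × C$7,842,924.00 = C$2,333,269.89
Final settlement = outstanding balance + penalty = C$6,288,800.8611… + C$2,333,269.89 = C$8,622,070.75

C$8,622,070.75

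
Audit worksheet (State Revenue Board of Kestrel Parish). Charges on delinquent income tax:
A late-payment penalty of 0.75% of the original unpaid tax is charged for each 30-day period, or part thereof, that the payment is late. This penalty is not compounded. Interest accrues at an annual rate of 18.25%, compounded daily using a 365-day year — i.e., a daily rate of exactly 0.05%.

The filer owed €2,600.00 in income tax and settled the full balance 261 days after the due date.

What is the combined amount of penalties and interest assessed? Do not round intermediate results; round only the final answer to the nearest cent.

Penalty periods: ⌈261/30⌉ = 9; penalty = 9 × 0.75% × €2,600.00 = €175.50
Interest: €2,600.00 × ((1 + 0.0005)^261 − 1) = €2,600.00 × 0.13936078… = €362.3380…
Penalties + interest = €175.5000 + €362.3380… = €537.84

€537.84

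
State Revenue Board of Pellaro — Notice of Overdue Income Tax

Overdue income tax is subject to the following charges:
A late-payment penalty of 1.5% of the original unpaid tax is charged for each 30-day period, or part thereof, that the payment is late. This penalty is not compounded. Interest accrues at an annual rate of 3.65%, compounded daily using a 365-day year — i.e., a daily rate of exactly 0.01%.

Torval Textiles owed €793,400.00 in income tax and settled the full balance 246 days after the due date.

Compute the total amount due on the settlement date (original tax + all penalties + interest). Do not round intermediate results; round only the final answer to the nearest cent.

Penalty periods: ⌈246/30⌉ = 9; penalty = 9 × 1.5% × €793,400.00 = €107,109.00
Interest: €793,400.00 × ((1 + 0.0001)^246 − 1) = €793,400.00 × 0.02490382… = €19,758.6876…
Total = €793,400.00 + €107,109.0000 + €19,758.6876… = €920,267.69

€920,267.69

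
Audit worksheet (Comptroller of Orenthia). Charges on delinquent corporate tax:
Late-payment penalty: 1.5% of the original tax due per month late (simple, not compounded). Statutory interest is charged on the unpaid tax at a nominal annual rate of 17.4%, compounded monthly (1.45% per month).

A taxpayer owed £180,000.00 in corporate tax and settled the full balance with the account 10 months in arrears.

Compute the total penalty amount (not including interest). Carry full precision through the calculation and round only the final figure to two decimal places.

Late-payment penalty = 1.5% × £180,000.00 × 10 mo = £27,000.00

£27,000.00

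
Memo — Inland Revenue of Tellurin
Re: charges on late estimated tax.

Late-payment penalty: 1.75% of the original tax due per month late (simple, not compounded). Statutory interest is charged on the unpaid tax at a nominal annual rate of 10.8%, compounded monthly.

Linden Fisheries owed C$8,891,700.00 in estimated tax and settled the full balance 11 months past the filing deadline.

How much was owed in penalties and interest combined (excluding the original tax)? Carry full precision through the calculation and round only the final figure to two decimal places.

C$2,632,632.11

Late-payment penalty: 11 × 1.75% × C$8,891,700.00 = C$1,711,652.25
Interest (10.8%/yr ÷ 12 = 0.9%/month): C$8,891,700.00 × ((1 + 0.009)^11 − 1) = C$920,979.8581…
Penalties + interest = C$1,711,652.2500 + C$920,979.8581… = C$2,632,632.11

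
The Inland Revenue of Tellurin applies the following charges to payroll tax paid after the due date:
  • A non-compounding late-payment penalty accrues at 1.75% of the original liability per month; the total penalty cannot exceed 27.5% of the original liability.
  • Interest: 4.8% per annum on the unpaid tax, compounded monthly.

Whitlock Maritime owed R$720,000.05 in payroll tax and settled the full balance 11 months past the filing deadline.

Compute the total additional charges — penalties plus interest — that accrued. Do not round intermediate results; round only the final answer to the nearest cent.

Penalty: 11 × 1.75% × R$720,000.05 = R$138,600.01… (below the 27.5% cap of R$198,000.01…)
Interest (4.8%/yr ÷ 12 = 0.4%/month): R$720,000.05 × ((1 + 0.004)^11 − 1) = R$32,321.2666…
Penalties + interest = R$138,600.0096… + R$32,321.2666… = R$170,921.28

R$170,921.28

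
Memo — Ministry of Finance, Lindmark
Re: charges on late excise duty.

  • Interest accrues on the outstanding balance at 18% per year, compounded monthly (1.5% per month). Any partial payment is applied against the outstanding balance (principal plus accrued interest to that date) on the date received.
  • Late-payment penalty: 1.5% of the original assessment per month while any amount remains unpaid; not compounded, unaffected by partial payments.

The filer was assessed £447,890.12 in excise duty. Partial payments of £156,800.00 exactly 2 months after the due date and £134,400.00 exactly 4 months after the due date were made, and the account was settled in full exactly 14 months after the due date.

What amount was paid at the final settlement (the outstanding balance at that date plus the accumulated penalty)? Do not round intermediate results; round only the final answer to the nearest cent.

Balance at month 2: £447,890.1200 × (1 + 0.015)^2 = £461,427.5989…
After £156,800.00 payment: £461,427.5989… − £156,800.00 = £304,627.5989…
Balance at month 4: £304,627.5989… × (1 + 0.015)^2 = £313,834.9681…
After £134,400.00 payment: £313,834.9681… − £134,400.00 = £179,434.9681…
Balance at month 14: £179,434.9681… × (1 + 0.015)^10 = £208,241.6059…
Penalty: 14 × 1.5% × £447,890.12 = £94,056.93…
Final settlement = outstanding balance + penalty = £208,241.6059… + £94,056.93… = £302,298.53

£302,298.53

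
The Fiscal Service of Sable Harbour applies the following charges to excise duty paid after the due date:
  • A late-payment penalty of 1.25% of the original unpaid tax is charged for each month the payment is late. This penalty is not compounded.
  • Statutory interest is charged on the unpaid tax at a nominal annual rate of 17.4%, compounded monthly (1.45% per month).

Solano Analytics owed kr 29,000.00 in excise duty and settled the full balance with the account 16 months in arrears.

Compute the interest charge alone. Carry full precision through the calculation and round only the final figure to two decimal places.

kr 7,511.60

Interest: kr 29,000.00 × ((1 + 0.0145)^16 − 1) = kr 29,000.00 × 0.2590206… = kr 7,511.5962…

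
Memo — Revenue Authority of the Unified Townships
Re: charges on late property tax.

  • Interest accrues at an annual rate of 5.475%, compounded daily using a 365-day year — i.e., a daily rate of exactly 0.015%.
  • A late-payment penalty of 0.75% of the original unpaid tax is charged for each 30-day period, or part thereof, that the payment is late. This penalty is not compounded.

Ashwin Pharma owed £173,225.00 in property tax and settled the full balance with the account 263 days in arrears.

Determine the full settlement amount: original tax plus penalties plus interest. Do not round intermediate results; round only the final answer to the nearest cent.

Penalty periods: ⌈263/30⌉ = 9; penalty = 9 × 0.75% × £173,225.00 = £11,692.69…
Interest: £173,225.00 × ((1 + 0.00015)^263 − 1) = £173,225.00 × 0.04023541… = £6,969.7786…
Total = £173,225.00 + £11,692.6875 + £6,969.7786… = £191,887.47

£191,887.47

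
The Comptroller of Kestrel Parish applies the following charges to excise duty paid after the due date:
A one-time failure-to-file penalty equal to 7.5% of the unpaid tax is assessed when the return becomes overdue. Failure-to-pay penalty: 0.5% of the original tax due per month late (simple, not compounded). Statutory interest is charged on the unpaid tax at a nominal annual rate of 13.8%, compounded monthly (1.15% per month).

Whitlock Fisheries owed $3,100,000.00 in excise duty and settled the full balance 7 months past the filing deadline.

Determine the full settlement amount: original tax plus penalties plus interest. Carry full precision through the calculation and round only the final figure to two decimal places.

Failure-to-file penalty: 7.5% × $3,100,000.00 = $232,500.00
Failure-to-pay penalty = 0.5% × $3,100,000.00 × 7 mo = $108,500.00
Interest: $3,100,000.00 × ((1 + 0.0115)^7 − 1) = $3,100,000.00 × 0.0833311… = $258,326.4008…
Total = $3,100,000.00 + $341,000.0000 + $258,326.4008… = $3,699,326.40

$3,699,326.40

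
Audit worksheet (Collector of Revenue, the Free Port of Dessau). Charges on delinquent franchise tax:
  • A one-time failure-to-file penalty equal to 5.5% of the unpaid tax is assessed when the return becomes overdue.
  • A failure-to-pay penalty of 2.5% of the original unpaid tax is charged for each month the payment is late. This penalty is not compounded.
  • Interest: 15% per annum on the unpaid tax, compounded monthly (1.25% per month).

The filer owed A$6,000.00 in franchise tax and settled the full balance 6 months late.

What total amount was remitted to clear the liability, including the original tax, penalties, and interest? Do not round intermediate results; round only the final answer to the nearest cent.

Failure-to-file penalty: 5.5% × A$6,000.00 = A$330.00
Failure-to-pay penalty: 6 × 2.5% × A$6,000.00 = A$900.00
Interest: A$6,000.00 × ((1 + 0.0125)^6 − 1) = A$6,000.00 × 0.0773832… = A$464.2991…
Total = A$6,000.00 + A$1,230.0000 + A$464.2991… = A$7,694.30

A$7,694.30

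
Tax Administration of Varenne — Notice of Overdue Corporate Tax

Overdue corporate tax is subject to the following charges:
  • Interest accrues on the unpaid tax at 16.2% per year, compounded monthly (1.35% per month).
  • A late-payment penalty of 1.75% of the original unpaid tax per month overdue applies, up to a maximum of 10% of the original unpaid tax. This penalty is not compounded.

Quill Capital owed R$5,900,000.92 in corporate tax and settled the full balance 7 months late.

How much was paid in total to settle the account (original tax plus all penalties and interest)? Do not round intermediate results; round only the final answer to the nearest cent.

Penalty (uncapped): 7 × 1.75% × R$5,900,000.92 = R$722,750.11…; cap = 10% × R$5,900,000.92 = R$590,000.09… → penalty = R$590,000.09…
Interest: R$5,900,000.92 × ((1 + 0.0135)^7 − 1) = R$5,900,000.92 × 0.0984145… = R$580,645.8477…
Total = R$5,900,000.92 + R$590,000.0920 + R$580,645.8477… = R$7,070,646.86

R$7,070,646.86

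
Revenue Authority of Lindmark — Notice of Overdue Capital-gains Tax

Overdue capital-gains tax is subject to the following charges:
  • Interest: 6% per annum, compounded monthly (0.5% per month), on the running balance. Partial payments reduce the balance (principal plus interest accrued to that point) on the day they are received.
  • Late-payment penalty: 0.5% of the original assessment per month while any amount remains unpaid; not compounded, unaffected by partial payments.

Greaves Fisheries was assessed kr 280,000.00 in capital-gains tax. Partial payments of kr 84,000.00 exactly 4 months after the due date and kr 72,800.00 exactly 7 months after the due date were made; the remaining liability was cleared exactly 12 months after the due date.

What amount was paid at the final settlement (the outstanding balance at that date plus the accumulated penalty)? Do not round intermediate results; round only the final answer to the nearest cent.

kr 152,012.10

Balance at month 4: kr 280,000.0000 × (1 + 0.005)^4 = kr 285,642.1402…
After kr 84,000.00 payment: kr 285,642.1402… − kr 84,000.00 = kr 201,642.1402…
Balance at month 7: kr 201,642.1402… × (1 + 0.005)^3 = kr 204,681.9206…
After kr 72,800.00 payment: kr 204,681.9206… − kr 72,800.00 = kr 131,881.9206…
Balance at month 12: kr 131,881.9206… × (1 + 0.005)^5 = kr 135,212.1044…
Penalty: 12 × 0.5% × kr 280,000.00 = kr 16,800.00
Final settlement = outstanding balance + penalty = kr 135,212.1044… + kr 16,800.00 = kr 152,012.10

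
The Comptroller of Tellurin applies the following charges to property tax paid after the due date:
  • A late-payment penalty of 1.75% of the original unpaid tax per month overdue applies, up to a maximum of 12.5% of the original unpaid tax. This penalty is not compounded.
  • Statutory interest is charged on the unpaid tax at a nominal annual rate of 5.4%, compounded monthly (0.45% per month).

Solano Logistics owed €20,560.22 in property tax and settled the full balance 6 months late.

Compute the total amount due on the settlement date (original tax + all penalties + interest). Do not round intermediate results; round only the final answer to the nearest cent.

Penalty: 6 × 1.75% × €20,560.22 = €2,158.82… (below the 12.5% cap of €2,570.03…)
Interest: €20,560.22 × ((1 + 0.0045)^6 − 1) = €20,560.22 × 0.0273056… = €561.4087…
Total = €20,560.22 + €2,158.8231 + €561.4087… = €23,280.45

€23,280.45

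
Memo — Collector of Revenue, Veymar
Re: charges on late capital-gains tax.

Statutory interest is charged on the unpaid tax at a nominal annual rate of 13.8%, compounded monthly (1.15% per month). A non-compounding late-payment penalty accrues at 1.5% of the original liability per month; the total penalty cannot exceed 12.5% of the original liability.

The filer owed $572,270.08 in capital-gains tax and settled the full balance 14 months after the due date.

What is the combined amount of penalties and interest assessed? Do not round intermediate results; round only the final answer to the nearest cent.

$170,883.43

Penalty (uncapped): 14 × 1.5% × $572,270.08 = $120,176.72…; cap = 12.5% × $572,270.08 = $71,533.76 → penalty = $71,533.76
Interest: $572,270.08 × ((1 + 0.0115)^14 − 1) = $572,270.08 × 0.1736063… = $99,349.6716…
Penalties + interest = $71,533.7600 + $99,349.6716… = $170,883.43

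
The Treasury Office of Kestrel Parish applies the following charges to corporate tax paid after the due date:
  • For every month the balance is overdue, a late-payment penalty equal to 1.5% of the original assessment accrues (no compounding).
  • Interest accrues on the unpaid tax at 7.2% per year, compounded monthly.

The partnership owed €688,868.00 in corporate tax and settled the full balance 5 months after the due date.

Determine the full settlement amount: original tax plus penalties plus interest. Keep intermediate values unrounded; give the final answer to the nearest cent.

€761,448.62

Late-payment penalty = 1.5% × €688,868.00 × 5 mo = €51,665.10
Interest (7.2%/yr ÷ 12 = 0.6%/month): €688,868.00 × ((1 + 0.006)^5 − 1) = €20,915.5249…
Total = €688,868.00 + €51,665.1000 + €20,915.5249… = €761,448.62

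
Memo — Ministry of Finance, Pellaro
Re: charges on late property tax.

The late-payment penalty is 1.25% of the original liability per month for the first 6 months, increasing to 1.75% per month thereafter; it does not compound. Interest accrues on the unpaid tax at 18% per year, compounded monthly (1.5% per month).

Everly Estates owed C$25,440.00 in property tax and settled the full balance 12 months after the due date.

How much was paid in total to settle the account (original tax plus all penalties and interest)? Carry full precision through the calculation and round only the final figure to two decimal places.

C$34,995.73

Penalty, months 1–6: 6 × 1.25% × C$25,440.00 = C$1,908.00
Penalty, months 7–12: 6 × 1.75% × C$25,440.00 = C$2,671.20
Interest: C$25,440.00 × ((1 + 0.015)^12 − 1) = C$25,440.00 × 0.1956182… = C$4,976.5263…
Total = C$25,440.00 + C$4,579.2000 + C$4,976.5263… = C$34,995.73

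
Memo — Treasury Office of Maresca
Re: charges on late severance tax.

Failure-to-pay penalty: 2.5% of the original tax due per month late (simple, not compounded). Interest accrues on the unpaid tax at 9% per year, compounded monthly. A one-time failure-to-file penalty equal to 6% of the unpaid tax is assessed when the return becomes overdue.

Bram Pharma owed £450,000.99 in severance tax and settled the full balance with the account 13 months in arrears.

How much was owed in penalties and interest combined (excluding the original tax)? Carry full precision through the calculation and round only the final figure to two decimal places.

Failure-to-file penalty: 6% × £450,000.99 = £27,000.06…
Failure-to-pay penalty: 13 × 2.5% × £450,000.99 = £146,250.32…
Interest (9%/yr ÷ 12 = 0.75%/month): £450,000.99 × ((1 + 0.0075)^13 − 1) = £45,904.8032…
Penalties + interest = £173,250.3812… + £45,904.8032… = £219,155.18

£219,155.18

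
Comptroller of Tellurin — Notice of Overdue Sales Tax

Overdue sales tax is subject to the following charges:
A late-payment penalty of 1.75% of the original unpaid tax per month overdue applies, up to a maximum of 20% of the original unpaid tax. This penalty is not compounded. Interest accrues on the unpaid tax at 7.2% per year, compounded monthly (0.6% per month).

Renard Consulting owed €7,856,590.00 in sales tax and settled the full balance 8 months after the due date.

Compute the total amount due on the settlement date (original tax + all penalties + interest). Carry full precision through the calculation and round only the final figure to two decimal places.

Penalty: 8 × 1.75% × €7,856,590.00 = €1,099,922.60 (below the 20% cap of €1,571,318.00)
Interest: €7,856,590.00 × ((1 + 0.006)^8 − 1) = €7,856,590.00 × 0.0490202… = €385,131.5122…
Total = €7,856,590.00 + €1,099,922.6000 + €385,131.5122… = €9,341,644.11

€9,341,644.11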